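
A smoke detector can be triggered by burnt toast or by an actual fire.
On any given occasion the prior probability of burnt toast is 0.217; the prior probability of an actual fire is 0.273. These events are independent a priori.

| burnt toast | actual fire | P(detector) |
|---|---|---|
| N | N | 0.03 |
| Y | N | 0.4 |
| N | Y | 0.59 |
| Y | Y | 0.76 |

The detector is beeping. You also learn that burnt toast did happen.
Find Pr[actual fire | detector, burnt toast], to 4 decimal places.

Pr[actual fire | detector, burnt toast] ≈ 0.4164

Sum P(detector|·) weighted by the priors over both values of actual fire:
  P(detector | burnt toast) = 0.4×0.727 + 0.76×0.273
        = 0.290800 + 0.207480 = 0.498280
The terms with actual fire present sum to 0.207480, so
  P(actual fire | detector, burnt toast) = 0.207480 / 0.498280 ≈ 0.4164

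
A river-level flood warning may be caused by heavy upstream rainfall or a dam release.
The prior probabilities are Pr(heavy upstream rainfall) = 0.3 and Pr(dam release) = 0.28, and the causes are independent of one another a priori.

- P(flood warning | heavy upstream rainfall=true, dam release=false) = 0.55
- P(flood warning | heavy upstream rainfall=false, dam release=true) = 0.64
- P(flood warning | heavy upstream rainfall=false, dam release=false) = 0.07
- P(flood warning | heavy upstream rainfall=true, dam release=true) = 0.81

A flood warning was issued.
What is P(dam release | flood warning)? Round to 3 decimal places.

P(dam release | flood warning) ≈ 0.557

Numerator (weight on configurations with dam release): 0.125440 + 0.068040 = 0.193480
The normalizing constant is 0.07*0.7*0.72 + 0.64*0.7*0.28 + 0.55*0.3*0.72 + 0.81*0.3*0.28 = 0.347560
P(dam release | flood warning) = 0.193480/0.347560 ≈ 0.557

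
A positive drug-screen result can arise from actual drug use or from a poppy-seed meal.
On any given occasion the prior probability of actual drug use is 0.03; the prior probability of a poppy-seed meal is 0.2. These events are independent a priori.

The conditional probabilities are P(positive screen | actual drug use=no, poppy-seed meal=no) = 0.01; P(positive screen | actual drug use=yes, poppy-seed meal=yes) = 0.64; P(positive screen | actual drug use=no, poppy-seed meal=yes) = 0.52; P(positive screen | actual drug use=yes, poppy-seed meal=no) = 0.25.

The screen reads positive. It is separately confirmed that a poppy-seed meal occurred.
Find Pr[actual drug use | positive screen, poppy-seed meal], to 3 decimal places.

Weight on actual drug use=true, given the evidence: 0.64×0.03 = 0.019200
The normalizing constant is 0.52×0.97 + 0.64×0.03 = 0.523600
Posterior = 0.019200 / 0.523600 ≈ 0.037

Pr[actual drug use | positive screen, poppy-seed meal] ≈ 0.037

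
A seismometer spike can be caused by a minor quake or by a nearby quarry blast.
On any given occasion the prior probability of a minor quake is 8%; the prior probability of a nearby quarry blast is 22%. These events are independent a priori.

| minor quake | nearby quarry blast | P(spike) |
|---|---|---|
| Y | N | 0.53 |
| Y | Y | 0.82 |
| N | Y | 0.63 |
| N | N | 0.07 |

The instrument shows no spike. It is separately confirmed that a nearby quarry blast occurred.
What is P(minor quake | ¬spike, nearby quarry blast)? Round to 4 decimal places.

P(¬spike | nearby quarry blast) = 0.37×0.92 + 0.18×0.08 = 0.340400 + 0.014400 = 0.354800
The minor quake-present share is 0.18×0.08 = 0.014400.
So P(minor quake | ¬spike, nearby quarry blast) = 0.014400/0.354800 ≈ 0.0406.

P(minor quake | ¬spike, nearby quarry blast) ≈ 0.0406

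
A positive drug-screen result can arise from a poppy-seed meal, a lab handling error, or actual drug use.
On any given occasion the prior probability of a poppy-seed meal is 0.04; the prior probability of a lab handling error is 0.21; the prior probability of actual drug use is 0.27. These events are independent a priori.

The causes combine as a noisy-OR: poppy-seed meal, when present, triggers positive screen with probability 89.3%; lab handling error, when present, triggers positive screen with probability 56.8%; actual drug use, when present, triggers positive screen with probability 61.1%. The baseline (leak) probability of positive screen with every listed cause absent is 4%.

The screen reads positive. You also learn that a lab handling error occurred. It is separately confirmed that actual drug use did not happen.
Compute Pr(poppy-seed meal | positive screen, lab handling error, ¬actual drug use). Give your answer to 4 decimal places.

Pr(poppy-seed meal | positive screen, lab handling error, ¬actual drug use) ≈ 0.0637

Under noisy-OR, P(positive screen | causes) = 1 − (1−0.04)·∏(1−qᵢ) over the active causes.
For the numerator, keep only poppy-seed meal=true terms: 0.955625·0.04 = 0.038225
The normalizing constant is 0.58528·0.96 + 0.955625·0.04 = 0.600094
Posterior = 0.038225 / 0.600094 ≈ 0.0637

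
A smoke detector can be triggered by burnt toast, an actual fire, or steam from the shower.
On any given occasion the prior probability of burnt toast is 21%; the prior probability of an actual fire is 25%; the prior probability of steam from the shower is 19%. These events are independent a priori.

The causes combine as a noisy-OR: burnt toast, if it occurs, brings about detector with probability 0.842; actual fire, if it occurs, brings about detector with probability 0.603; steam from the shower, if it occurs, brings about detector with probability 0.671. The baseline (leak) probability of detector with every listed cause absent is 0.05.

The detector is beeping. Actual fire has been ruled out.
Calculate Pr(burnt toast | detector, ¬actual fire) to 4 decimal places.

Pr(burnt toast | detector, ¬actual fire) ≈ 0.5745

Under noisy-OR, P(detector | causes) = 1 − (1−0.05)·∏(1−qᵢ) over the active causes.
For the numerator, keep only burnt toast=true terms: 0.144568 + 0.037930 = 0.182498
Normalizer over all consistent configurations: 0.05*0.79*0.81 + 0.68745*0.79*0.19 + 0.8499*0.21*0.81 + 0.950617*0.21*0.19 = 0.317679
Posterior = 0.182498 / 0.317679 ≈ 0.5745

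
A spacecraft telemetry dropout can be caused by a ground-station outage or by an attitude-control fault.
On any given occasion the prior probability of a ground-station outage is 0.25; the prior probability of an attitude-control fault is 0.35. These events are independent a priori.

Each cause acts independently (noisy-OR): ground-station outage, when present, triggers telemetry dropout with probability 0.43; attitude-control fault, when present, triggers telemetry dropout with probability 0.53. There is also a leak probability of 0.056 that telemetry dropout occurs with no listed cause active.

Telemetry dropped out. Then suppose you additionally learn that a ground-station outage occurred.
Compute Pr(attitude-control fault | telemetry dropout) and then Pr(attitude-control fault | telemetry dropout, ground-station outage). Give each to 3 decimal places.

Pr(attitude-control fault | telemetry dropout) ≈ 0.674; Pr(attitude-control fault | telemetry dropout, ground-station outage) ≈ 0.465

Under noisy-OR, P(telemetry dropout | causes) = 1 − (1−0.056)·∏(1−qᵢ) over the active causes.
Enumerate the 4 (ground-station outage, attitude-control fault) configurations and weight by the priors:
  P(telemetry dropout) = 0.056·0.75·0.65 + 0.55632·0.75·0.35 + 0.46192·0.25·0.65 + 0.747102·0.25·0.35
        = 0.027300 + 0.146034 + 0.075062 + 0.065371 = 0.313767
Keeping only the attitude-control fault-present terms gives 0.211405, so
  P(attitude-control fault | telemetry dropout) = 0.211405 / 0.313767 ≈ 0.674

Now also conditioning on ground-station outage=true:
P(telemetry dropout | ground-station outage) = 0.46192*0.65 + 0.747102*0.35 = 0.300248 + 0.261486 = 0.561734
Of this, 0.261486 comes from 0.747102*0.35 (the attitude-control fault=true cases).
P(attitude-control fault | telemetry dropout, ground-station outage) = 0.261486 / 0.561734 ≈ 0.465
— ground-station outage explains away the evidence for attitude-control fault.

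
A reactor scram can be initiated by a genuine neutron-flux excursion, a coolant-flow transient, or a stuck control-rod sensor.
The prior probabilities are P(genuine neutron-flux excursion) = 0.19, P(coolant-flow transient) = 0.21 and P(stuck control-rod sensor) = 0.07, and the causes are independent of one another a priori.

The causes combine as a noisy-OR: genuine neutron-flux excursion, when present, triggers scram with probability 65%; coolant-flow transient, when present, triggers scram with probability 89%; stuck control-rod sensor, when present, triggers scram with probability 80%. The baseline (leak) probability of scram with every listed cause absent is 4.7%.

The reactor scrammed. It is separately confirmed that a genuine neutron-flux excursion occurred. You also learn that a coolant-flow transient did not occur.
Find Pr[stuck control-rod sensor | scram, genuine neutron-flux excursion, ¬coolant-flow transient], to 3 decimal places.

Pr[stuck control-rod sensor | scram, genuine neutron-flux excursion, ¬coolant-flow transient] ≈ 0.095

Under noisy-OR, P(scram | causes) = 1 − (1−0.047)·∏(1−qᵢ) over the active causes.
Sum P(scram|·) weighted by the priors over both values of stuck control-rod sensor:
  P(scram | genuine neutron-flux excursion, ¬coolant-flow transient) = 0.66645·0.93 + 0.93329·0.07
        = 0.619799 + 0.065330 = 0.685129
The terms with stuck control-rod sensor present sum to 0.065330, so
  P(stuck control-rod sensor | scram, genuine neutron-flux excursion, ¬coolant-flow transient) = 0.065330 / 0.685129 ≈ 0.095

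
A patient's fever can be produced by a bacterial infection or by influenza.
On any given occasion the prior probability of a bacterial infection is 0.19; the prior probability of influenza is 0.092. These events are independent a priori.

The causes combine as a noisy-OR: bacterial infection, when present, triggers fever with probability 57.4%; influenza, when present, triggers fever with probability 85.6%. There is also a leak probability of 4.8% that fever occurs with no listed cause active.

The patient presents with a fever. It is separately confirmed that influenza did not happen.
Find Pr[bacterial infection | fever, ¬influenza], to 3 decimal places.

Pr[bacterial infection | fever, ¬influenza] ≈ 0.744

Under noisy-OR, P(fever | causes) = 1 − (1−0.048)·∏(1−qᵢ) over the active causes.
P(fever | ¬influenza) = 0.048×0.81 + 0.594448×0.19 = 0.038880 + 0.112945 = 0.151825
The bacterial infection-present share is 0.594448×0.19 = 0.112945.
Hence the posterior is 0.112945/0.151825 ≈ 0.744.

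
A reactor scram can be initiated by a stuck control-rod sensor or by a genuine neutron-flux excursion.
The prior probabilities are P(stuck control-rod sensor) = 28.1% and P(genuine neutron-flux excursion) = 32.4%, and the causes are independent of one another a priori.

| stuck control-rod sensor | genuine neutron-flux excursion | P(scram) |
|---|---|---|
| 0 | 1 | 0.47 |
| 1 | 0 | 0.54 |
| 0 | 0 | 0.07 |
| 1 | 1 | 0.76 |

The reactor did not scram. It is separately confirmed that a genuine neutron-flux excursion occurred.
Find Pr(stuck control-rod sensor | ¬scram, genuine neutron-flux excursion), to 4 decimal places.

Sum P(¬scram|·) weighted by the priors over both values of stuck control-rod sensor:
  P(¬scram | genuine neutron-flux excursion) = 0.53×0.719 + 0.24×0.281
        = 0.381070 + 0.067440 = 0.448510
Keeping only the stuck control-rod sensor-present terms gives 0.067440, so
  P(stuck control-rod sensor | ¬scram, genuine neutron-flux excursion) = 0.067440 / 0.448510 ≈ 0.1504

Pr(stuck control-rod sensor | ¬scram, genuine neutron-flux excursion) ≈ 0.1504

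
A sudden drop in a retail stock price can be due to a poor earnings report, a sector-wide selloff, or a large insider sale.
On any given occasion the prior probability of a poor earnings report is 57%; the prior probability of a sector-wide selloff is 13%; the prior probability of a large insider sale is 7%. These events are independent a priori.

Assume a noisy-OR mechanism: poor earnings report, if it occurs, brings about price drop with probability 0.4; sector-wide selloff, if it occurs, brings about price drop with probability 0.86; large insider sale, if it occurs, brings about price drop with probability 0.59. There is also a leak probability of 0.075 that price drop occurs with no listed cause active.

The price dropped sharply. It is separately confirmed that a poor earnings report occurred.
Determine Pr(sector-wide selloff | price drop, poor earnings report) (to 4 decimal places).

Under noisy-OR, P(price drop | causes) = 1 − (1−0.075)·∏(1−qᵢ) over the active causes.
Sum P(price drop|·) weighted by the priors over the 4 (sector-wide selloff, large insider sale) configurations:
  P(price drop | poor earnings report) = 0.445×0.87×0.93 + 0.77245×0.87×0.07 + 0.9223×0.13×0.93 + 0.968143×0.13×0.07
        = 0.360050 + 0.047042 + 0.111506 + 0.008810 = 0.527408
Keeping only the sector-wide selloff-present terms gives 0.120316, so
  P(sector-wide selloff | price drop, poor earnings report) = 0.120316 / 0.527408 ≈ 0.2281

Pr(sector-wide selloff | price drop, poor earnings report) ≈ 0.2281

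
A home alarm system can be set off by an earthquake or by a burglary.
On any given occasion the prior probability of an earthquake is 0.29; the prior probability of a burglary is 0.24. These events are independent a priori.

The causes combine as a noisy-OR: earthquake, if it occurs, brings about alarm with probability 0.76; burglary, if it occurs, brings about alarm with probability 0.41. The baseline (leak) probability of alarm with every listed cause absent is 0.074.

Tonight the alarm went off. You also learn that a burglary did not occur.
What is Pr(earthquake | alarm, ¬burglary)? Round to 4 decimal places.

Pr(earthquake | alarm, ¬burglary) ≈ 0.8111

Under noisy-OR, P(alarm | causes) = 1 − (1−0.074)·∏(1−qᵢ) over the active causes.
Weight on earthquake=true, given the evidence: 0.77776*0.29 = 0.225550
Denominator P(alarm | ¬burglary): 0.074*0.71 + 0.77776*0.29 = 0.278090
Posterior = 0.225550 / 0.278090 ≈ 0.8111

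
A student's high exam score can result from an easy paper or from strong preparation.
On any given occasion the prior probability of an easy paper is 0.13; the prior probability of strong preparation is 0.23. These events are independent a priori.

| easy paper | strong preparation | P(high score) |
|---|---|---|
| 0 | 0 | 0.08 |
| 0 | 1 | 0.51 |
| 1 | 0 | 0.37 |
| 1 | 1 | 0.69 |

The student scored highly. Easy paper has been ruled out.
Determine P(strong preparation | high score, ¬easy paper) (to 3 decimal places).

P(strong preparation | high score, ¬easy paper) ≈ 0.656

P(high score | ¬easy paper) = 0.08×0.77 + 0.51×0.23 = 0.061600 + 0.117300 = 0.178900
Restricting to configurations with strong preparation present: 0.51×0.23 = 0.117300.
So P(strong preparation | high score, ¬easy paper) = 0.117300/0.178900 ≈ 0.656.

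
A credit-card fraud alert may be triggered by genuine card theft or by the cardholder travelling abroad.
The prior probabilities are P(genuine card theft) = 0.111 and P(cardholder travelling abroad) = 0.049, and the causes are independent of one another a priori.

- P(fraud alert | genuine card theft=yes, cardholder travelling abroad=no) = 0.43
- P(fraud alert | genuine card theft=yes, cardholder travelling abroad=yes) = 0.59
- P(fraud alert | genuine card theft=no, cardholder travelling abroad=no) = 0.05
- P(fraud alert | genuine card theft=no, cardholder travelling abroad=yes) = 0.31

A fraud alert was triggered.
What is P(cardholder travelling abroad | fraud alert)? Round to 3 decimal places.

P(cardholder travelling abroad | fraud alert) ≈ 0.160

P(fraud alert) = 0.05·0.889·0.951 + 0.31·0.889·0.049 + 0.43·0.111·0.951 + 0.59·0.111·0.049 = 0.042272 + 0.013504 + 0.045391 + 0.003209 = 0.104376
Restricting to configurations with cardholder travelling abroad present: 0.013504 + 0.003209 = 0.016713.
P(cardholder travelling abroad | fraud alert) = 0.016713 / 0.104376 ≈ 0.160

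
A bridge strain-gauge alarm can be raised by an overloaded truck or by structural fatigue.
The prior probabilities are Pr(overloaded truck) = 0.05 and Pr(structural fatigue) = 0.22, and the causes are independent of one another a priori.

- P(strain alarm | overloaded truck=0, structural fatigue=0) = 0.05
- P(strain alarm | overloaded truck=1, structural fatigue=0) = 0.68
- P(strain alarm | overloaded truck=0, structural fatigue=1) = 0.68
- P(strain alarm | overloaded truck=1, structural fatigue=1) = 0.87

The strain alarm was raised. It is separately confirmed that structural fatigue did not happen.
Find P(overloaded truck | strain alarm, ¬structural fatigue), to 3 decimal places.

P(strain alarm | ¬structural fatigue) = 0.05·0.95 + 0.68·0.05 = 0.047500 + 0.034000 = 0.081500
Restricting to configurations with overloaded truck present: 0.68·0.05 = 0.034000.
So P(overloaded truck | strain alarm, ¬structural fatigue) = 0.034000/0.081500 ≈ 0.417.

P(overloaded truck | strain alarm, ¬structural fatigue) ≈ 0.417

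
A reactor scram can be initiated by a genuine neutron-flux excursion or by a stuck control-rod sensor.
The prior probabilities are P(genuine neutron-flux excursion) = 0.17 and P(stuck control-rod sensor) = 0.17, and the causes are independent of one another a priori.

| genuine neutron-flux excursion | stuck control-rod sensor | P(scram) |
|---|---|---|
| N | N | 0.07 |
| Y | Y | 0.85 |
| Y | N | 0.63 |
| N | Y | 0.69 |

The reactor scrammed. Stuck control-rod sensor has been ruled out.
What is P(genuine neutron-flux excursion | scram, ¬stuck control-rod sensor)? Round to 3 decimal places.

Weight on genuine neutron-flux excursion=true, given the evidence: 0.63·0.17 = 0.107100
The normalizing constant is 0.07·0.83 + 0.63·0.17 = 0.165200
Posterior = 0.107100 / 0.165200 ≈ 0.648

P(genuine neutron-flux excursion | scram, ¬stuck control-rod sensor) ≈ 0.648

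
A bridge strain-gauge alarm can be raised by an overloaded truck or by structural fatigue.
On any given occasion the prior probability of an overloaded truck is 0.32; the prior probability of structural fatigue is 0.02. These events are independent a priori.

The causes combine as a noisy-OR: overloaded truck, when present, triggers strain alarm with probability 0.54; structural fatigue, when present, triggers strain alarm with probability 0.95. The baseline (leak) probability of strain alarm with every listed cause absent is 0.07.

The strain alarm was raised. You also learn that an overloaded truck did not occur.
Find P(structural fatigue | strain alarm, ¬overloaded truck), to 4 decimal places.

Under noisy-OR, P(strain alarm | causes) = 1 − (1−0.07)·∏(1−qᵢ) over the active causes.
P(strain alarm | ¬overloaded truck) = 0.07×0.98 + 0.9535×0.02 = 0.068600 + 0.019070 = 0.087670
Of this, 0.019070 comes from 0.9535×0.02 (the structural fatigue=true cases).
Hence the posterior is 0.019070/0.087670 ≈ 0.2175.

P(structural fatigue | strain alarm, ¬overloaded truck) ≈ 0.2175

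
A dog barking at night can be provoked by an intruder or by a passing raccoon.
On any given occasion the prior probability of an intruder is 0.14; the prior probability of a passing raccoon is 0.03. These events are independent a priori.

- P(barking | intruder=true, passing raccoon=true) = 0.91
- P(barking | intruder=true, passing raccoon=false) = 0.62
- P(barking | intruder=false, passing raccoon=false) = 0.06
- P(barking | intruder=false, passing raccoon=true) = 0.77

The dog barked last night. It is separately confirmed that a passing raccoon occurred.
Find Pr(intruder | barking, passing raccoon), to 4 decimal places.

P(barking | passing raccoon) = 0.77×0.86 + 0.91×0.14 = 0.662200 + 0.127400 = 0.789600
The intruder-present share is 0.91×0.14 = 0.127400.
So P(intruder | barking, passing raccoon) = 0.127400/0.789600 ≈ 0.1613.

Pr(intruder | barking, passing raccoon) ≈ 0.1613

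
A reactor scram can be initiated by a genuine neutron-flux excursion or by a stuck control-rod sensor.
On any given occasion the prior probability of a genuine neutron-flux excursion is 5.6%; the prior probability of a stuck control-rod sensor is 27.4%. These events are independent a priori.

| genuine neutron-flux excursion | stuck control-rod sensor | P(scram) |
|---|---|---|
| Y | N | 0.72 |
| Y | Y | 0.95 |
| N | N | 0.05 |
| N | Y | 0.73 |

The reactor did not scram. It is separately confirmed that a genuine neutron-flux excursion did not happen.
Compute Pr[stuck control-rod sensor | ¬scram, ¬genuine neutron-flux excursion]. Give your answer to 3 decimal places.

P(¬scram | ¬genuine neutron-flux excursion) = 0.95·0.726 + 0.27·0.274 = 0.689700 + 0.073980 = 0.763680
Of this, 0.073980 comes from 0.27·0.274 (the stuck control-rod sensor=true cases).
P(stuck control-rod sensor | ¬scram, ¬genuine neutron-flux excursion) = 0.073980 / 0.763680 ≈ 0.097

Pr[stuck control-rod sensor | ¬scram, ¬genuine neutron-flux excursion] ≈ 0.097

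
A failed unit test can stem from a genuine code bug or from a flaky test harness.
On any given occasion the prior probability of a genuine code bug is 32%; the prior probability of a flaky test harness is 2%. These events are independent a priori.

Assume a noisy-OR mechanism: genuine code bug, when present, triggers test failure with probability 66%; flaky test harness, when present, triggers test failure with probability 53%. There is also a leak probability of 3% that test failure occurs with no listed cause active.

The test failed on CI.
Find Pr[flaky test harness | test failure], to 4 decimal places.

Under noisy-OR, P(test failure | causes) = 1 − (1−0.03)·∏(1−qᵢ) over the active causes.
Enumerate the 4 (genuine code bug, flaky test harness) configurations and weight by the priors:
  P(test failure) = 0.03*0.68*0.98 + 0.5441*0.68*0.02 + 0.6702*0.32*0.98 + 0.844994*0.32*0.02
        = 0.019992 + 0.007400 + 0.210175 + 0.005408 = 0.242975
Configurations with flaky test harness contribute 0.012808, so
  P(flaky test harness | test failure) = 0.012808 / 0.242975 ≈ 0.0527

Pr[flaky test harness | test failure] ≈ 0.0527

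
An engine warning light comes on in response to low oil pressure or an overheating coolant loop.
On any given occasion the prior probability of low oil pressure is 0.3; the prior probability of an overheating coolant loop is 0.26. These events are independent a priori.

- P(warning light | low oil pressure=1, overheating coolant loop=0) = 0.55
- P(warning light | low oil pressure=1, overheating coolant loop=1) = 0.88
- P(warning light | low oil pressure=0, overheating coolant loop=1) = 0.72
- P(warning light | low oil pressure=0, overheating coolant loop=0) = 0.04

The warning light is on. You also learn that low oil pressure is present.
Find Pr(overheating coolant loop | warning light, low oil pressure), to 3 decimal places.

Pr(overheating coolant loop | warning light, low oil pressure) ≈ 0.360

By total probability over both values of overheating coolant loop:
  P(warning light | low oil pressure) = 0.55·0.74 + 0.88·0.26
        = 0.407000 + 0.228800 = 0.635800
The terms with overheating coolant loop present sum to 0.228800, so
  P(overheating coolant loop | warning light, low oil pressure) = 0.228800 / 0.635800 ≈ 0.360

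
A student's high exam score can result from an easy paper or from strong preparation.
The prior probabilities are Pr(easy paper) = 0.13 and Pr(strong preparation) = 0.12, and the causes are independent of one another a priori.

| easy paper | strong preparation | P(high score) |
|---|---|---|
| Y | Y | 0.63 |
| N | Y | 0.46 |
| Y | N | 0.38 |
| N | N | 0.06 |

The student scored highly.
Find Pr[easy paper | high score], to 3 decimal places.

Pr[easy paper | high score] ≈ 0.362

P(high score) = 0.06·0.87·0.88 + 0.46·0.87·0.12 + 0.38·0.13·0.88 + 0.63·0.13·0.12 = 0.045936 + 0.048024 + 0.043472 + 0.009828 = 0.147260
The easy paper-present share is 0.043472 + 0.009828 = 0.053300.
P(easy paper | high score) = 0.053300 / 0.147260 ≈ 0.362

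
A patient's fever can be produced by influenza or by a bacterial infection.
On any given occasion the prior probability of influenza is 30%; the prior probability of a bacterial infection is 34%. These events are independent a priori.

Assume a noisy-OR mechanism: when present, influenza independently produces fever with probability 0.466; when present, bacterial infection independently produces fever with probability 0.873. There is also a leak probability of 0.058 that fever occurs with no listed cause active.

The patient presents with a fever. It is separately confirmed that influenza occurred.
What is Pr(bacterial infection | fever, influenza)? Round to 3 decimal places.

Pr(bacterial infection | fever, influenza) ≈ 0.492

Under noisy-OR, P(fever | causes) = 1 − (1−0.058)·∏(1−qᵢ) over the active causes.
P(fever | influenza) = 0.496972×0.66 + 0.936115×0.34 = 0.328002 + 0.318279 = 0.646281
Restricting to configurations with bacterial infection present: 0.936115×0.34 = 0.318279.
So P(bacterial infection | fever, influenza) = 0.318279/0.646281 ≈ 0.492.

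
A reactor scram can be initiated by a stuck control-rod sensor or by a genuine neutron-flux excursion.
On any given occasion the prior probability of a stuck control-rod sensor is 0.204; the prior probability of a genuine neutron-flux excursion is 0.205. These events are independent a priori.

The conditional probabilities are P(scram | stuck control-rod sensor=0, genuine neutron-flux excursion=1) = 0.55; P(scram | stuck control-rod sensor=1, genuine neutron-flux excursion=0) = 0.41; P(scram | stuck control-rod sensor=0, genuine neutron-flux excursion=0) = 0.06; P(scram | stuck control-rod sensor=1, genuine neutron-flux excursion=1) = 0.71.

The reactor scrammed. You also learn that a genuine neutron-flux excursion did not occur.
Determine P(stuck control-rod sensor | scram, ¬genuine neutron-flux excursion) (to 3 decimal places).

P(stuck control-rod sensor | scram, ¬genuine neutron-flux excursion) ≈ 0.637

P(scram | ¬genuine neutron-flux excursion) = 0.06*0.796 + 0.41*0.204 = 0.047760 + 0.083640 = 0.131400
Restricting to configurations with stuck control-rod sensor present: 0.41*0.204 = 0.083640.
Hence the posterior is 0.083640/0.131400 ≈ 0.637.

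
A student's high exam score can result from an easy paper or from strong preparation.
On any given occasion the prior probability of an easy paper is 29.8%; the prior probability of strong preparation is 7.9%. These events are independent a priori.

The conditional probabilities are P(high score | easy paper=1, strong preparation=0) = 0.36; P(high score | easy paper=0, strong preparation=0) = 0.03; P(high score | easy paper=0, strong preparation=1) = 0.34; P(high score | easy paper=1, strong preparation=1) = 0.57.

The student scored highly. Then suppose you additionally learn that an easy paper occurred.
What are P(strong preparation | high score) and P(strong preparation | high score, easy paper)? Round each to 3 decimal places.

By total probability over the 4 (easy paper, strong preparation) configurations:
  P(high score) = 0.03·0.702·0.921 + 0.34·0.702·0.079 + 0.36·0.298·0.921 + 0.57·0.298·0.079
        = 0.019396 + 0.018856 + 0.098805 + 0.013419 = 0.150476
Keeping only the strong preparation-present terms gives 0.032275, so
  P(strong preparation | high score) = 0.032275 / 0.150476 ≈ 0.214

With the extra evidence:
Numerator (weight on configurations with strong preparation): 0.57*0.079 = 0.045030
Normalizer over all consistent configurations: 0.36*0.921 + 0.57*0.079 = 0.376590
Posterior = 0.045030 / 0.376590 ≈ 0.120
The drop from 0.214 to 0.120 is the explaining-away (discounting) effect.

P(strong preparation | high score) ≈ 0.214; P(strong preparation | high score, easy paper) ≈ 0.120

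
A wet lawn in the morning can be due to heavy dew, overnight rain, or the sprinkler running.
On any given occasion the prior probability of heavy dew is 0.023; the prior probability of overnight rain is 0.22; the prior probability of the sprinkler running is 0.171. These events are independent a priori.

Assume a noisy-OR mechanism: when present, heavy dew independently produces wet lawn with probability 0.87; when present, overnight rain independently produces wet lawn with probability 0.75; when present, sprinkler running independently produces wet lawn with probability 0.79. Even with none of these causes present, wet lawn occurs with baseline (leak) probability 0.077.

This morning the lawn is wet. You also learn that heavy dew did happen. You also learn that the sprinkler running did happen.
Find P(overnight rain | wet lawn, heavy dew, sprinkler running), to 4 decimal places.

Under noisy-OR, P(wet lawn | causes) = 1 − (1−0.077)·∏(1−qᵢ) over the active causes.
P(wet lawn | heavy dew, sprinkler running) = 0.974802·0.78 + 0.993701·0.22 = 0.760346 + 0.218614 = 0.978960
Restricting to configurations with overnight rain present: 0.993701·0.22 = 0.218614.
Hence the posterior is 0.218614/0.978960 ≈ 0.2233.

P(overnight rain | wet lawn, heavy dew, sprinkler running) ≈ 0.2233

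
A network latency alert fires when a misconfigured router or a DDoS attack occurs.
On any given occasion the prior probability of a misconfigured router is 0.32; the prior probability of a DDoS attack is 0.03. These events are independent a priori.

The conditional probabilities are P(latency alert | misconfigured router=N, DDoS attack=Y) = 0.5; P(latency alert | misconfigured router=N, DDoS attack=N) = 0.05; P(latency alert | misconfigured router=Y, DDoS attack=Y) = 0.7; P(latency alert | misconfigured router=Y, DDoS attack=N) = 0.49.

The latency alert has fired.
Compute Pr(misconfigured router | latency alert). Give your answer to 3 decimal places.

For the numerator, keep only misconfigured router=true terms: 0.152096 + 0.006720 = 0.158816
Normalizer over all consistent configurations: 0.05*0.68*0.97 + 0.5*0.68*0.03 + 0.49*0.32*0.97 + 0.7*0.32*0.03 = 0.201996
P(misconfigured router | latency alert) = 0.158816/0.201996 ≈ 0.786

Pr(misconfigured router | latency alert) ≈ 0.786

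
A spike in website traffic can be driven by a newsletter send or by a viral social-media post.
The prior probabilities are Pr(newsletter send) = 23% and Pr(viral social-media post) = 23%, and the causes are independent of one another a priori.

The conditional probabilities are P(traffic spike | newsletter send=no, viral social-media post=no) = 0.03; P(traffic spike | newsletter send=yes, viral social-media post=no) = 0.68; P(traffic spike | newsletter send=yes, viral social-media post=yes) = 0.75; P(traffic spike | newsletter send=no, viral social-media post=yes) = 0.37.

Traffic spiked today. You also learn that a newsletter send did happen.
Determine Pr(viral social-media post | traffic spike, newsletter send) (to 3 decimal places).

Pr(viral social-media post | traffic spike, newsletter send) ≈ 0.248

P(traffic spike | newsletter send) = 0.68*0.77 + 0.75*0.23 = 0.523600 + 0.172500 = 0.696100
Restricting to configurations with viral social-media post present: 0.75*0.23 = 0.172500.
P(viral social-media post | traffic spike, newsletter send) = 0.172500 / 0.696100 ≈ 0.248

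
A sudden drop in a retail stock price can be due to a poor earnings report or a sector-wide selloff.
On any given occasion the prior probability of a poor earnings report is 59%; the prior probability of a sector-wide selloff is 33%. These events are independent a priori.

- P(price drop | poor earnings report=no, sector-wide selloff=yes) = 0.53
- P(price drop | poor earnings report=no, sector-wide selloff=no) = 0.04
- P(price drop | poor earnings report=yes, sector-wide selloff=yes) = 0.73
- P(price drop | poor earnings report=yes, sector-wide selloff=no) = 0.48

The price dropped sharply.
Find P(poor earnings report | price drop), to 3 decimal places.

P(price drop) = 0.04·0.41·0.67 + 0.53·0.41·0.33 + 0.48·0.59·0.67 + 0.73·0.59·0.33 = 0.010988 + 0.071709 + 0.189744 + 0.142131 = 0.414572
The poor earnings report-present share is 0.189744 + 0.142131 = 0.331875.
P(poor earnings report | price drop) = 0.331875 / 0.414572 ≈ 0.801

P(poor earnings report | price drop) ≈ 0.801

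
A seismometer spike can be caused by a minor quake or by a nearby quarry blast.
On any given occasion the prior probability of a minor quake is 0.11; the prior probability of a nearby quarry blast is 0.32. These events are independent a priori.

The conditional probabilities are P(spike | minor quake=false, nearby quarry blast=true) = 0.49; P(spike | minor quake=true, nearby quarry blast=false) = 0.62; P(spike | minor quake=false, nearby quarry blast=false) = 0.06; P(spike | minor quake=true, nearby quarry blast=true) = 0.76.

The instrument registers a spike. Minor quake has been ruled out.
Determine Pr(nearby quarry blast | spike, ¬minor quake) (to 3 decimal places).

Pr(nearby quarry blast | spike, ¬minor quake) ≈ 0.794

For the numerator, keep only nearby quarry blast=true terms: 0.49·0.32 = 0.156800
The normalizing constant is 0.06·0.68 + 0.49·0.32 = 0.197600
Posterior = 0.156800 / 0.197600 ≈ 0.794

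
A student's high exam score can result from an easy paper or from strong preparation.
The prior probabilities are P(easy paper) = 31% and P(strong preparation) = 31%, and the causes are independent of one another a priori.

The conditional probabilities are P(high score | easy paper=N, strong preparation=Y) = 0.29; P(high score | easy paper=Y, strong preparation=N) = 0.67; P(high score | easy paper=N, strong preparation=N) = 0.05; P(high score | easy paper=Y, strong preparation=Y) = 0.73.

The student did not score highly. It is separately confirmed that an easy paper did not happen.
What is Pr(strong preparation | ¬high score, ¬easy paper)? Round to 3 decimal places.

Enumerate both values of strong preparation and weight by the priors:
  P(¬high score | ¬easy paper) = 0.95×0.69 + 0.71×0.31
        = 0.655500 + 0.220100 = 0.875600
The terms with strong preparation present sum to 0.220100, so
  P(strong preparation | ¬high score, ¬easy paper) = 0.220100 / 0.875600 ≈ 0.251

Pr(strong preparation | ¬high score, ¬easy paper) ≈ 0.251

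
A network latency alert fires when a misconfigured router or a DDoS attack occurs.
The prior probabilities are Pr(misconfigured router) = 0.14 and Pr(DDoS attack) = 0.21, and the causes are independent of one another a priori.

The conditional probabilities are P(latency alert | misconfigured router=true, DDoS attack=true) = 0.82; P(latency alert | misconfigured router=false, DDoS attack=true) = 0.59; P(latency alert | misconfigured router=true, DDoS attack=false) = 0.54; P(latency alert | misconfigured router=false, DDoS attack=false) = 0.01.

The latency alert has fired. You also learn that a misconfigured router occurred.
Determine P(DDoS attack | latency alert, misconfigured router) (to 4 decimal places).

P(DDoS attack | latency alert, misconfigured router) ≈ 0.2876

Numerator (weight on configurations with DDoS attack): 0.82·0.21 = 0.172200
The normalizing constant is 0.54·0.79 + 0.82·0.21 = 0.598800
P(DDoS attack | latency alert, misconfigured router) = 0.172200/0.598800 ≈ 0.2876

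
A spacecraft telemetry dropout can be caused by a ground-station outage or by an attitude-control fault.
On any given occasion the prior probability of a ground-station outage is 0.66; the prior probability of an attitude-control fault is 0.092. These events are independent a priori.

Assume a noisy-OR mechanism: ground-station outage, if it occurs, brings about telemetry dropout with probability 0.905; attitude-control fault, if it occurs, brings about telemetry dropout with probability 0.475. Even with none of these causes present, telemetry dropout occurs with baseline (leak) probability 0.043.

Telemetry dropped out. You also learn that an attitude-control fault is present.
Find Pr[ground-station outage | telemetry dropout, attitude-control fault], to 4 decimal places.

Pr[ground-station outage | telemetry dropout, attitude-control fault] ≈ 0.7879

Under noisy-OR, P(telemetry dropout | causes) = 1 − (1−0.043)·∏(1−qᵢ) over the active causes.
P(telemetry dropout | attitude-control fault) = 0.497575·0.34 + 0.95227·0.66 = 0.169176 + 0.628498 = 0.797674
The ground-station outage-present share is 0.95227·0.66 = 0.628498.
P(ground-station outage | telemetry dropout, attitude-control fault) = 0.628498 / 0.797674 ≈ 0.7879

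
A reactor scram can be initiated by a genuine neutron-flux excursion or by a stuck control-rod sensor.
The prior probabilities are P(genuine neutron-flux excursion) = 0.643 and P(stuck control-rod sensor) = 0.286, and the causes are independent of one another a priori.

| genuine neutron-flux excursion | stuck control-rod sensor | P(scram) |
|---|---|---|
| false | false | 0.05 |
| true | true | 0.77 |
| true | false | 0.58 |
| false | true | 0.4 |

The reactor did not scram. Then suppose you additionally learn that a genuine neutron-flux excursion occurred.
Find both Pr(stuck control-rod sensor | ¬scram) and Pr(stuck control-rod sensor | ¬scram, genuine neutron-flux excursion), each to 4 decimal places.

P(¬scram) = 0.95·0.357·0.714 + 0.6·0.357·0.286 + 0.42·0.643·0.714 + 0.23·0.643·0.286 = 0.242153 + 0.061261 + 0.192823 + 0.042297 = 0.538534
Of this, 0.103558 comes from 0.061261 + 0.042297 (the stuck control-rod sensor=true cases).
P(stuck control-rod sensor | ¬scram) = 0.103558 / 0.538534 ≈ 0.1923

With the extra evidence:
Enumerate both values of stuck control-rod sensor and weight by the priors:
  P(¬scram | genuine neutron-flux excursion) = 0.42*0.714 + 0.23*0.286
        = 0.299880 + 0.065780 = 0.365660
Configurations with stuck control-rod sensor contribute 0.065780, so
  P(stuck control-rod sensor | ¬scram, genuine neutron-flux excursion) = 0.065780 / 0.365660 ≈ 0.1799

Pr(stuck control-rod sensor | ¬scram) ≈ 0.1923; Pr(stuck control-rod sensor | ¬scram, genuine neutron-flux excursion) ≈ 0.1799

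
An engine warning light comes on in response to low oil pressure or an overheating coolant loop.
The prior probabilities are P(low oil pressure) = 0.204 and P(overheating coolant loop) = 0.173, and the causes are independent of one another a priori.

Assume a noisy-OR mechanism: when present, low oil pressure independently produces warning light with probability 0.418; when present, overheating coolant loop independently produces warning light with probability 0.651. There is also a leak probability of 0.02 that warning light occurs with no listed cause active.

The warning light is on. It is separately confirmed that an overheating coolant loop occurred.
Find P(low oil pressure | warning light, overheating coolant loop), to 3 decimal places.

P(low oil pressure | warning light, overheating coolant loop) ≈ 0.238

Under noisy-OR, P(warning light | causes) = 1 − (1−0.02)·∏(1−qᵢ) over the active causes.
P(warning light | overheating coolant loop) = 0.65798*0.796 + 0.800944*0.204 = 0.523752 + 0.163393 = 0.687145
Restricting to configurations with low oil pressure present: 0.800944*0.204 = 0.163393.
So P(low oil pressure | warning light, overheating coolant loop) = 0.163393/0.687145 ≈ 0.238.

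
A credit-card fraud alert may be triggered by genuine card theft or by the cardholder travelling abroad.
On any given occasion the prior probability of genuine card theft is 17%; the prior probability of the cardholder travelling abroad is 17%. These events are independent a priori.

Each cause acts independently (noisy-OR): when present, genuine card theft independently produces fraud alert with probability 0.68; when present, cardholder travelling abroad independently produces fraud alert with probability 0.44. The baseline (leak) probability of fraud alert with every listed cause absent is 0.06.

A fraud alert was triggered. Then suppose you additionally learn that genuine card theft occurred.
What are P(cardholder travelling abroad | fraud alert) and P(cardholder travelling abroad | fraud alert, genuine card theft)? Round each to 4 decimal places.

Under noisy-OR, P(fraud alert | causes) = 1 − (1−0.06)·∏(1−qᵢ) over the active causes.
For the numerator, keep only cardholder travelling abroad=true terms: 0.066825 + 0.024032 = 0.090857
The normalizing constant is 0.06*0.83*0.83 + 0.4736*0.83*0.17 + 0.6992*0.17*0.83 + 0.831552*0.17*0.17 = 0.230848
Posterior = 0.090857 / 0.230848 ≈ 0.3936

With the extra evidence:
Numerator (weight on configurations with cardholder travelling abroad): 0.831552*0.17 = 0.141364
The normalizing constant is 0.6992*0.83 + 0.831552*0.17 = 0.721700
P(cardholder travelling abroad | fraud alert, genuine card theft) = 0.141364/0.721700 ≈ 0.1959

P(cardholder travelling abroad | fraud alert) ≈ 0.3936; P(cardholder travelling abroad | fraud alert, genuine card theft) ≈ 0.1959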